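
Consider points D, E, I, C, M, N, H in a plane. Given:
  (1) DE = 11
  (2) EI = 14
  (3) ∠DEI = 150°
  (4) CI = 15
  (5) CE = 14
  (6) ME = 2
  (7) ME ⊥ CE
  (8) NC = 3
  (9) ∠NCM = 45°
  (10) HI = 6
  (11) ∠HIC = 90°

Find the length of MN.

Step 1: By the law of cosines on triangle CEM: CM² = 14² + 2² − 2·14·2·cos(90°) = 200, so CM = 10·√2.
Step 2: By the law of cosines on triangle MCN: MN² = (10·√2)² + 3² − 2·10·√2·3·cos(45°) = 149, so MN = √149.

Therefore, the length of MN = √149.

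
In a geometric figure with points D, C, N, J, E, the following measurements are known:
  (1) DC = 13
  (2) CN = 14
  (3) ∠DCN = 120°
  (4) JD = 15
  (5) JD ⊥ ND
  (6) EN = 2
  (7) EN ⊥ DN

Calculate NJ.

Step 1: By the law of cosines on triangle DCN: DN² = 13² + 14² − 2·13·14·cos(120°) = 547, so DN ≈ 23.39.
Step 2: By the law of cosines on triangle NDJ: NJ² = 23.39² + 15² − 2·23.39·15·cos(90°) = 772, so NJ = 2·√193.

Therefore, the length of NJ = 2·√193.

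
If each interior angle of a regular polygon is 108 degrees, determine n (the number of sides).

The exterior angle is the supplement of the interior angle: 180 - 108 = 72 degrees.
Since the exterior angles of any convex polygon sum to 360 degrees, the number of sides is 360 / 72 = 5.

5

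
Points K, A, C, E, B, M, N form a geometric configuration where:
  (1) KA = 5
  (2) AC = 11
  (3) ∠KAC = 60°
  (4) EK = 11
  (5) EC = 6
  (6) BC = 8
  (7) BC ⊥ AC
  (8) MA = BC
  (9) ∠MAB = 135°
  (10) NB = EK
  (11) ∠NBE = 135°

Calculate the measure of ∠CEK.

Step 1: By the law of cosines on triangle CAK: CK² = 11² + 5² − 2·11·5·cos(60°) = 91, so CK = √91.
Step 2: By the inverse law of cosines on triangle CEK: cos(∠CEK) = (6² + 11² − √91²) / (2·6·11) = 66/132 = 0.5, so ∠CEK = 60°.

Therefore, the measure of angle ∠CEK = 60°.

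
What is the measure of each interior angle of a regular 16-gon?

Each interior angle of a regular n-gon is (n - 2) * 180 / n.
For n = 16: (16 - 2) * 180 / 16 = 2520/16 = 315/2 degrees.

315/2 degrees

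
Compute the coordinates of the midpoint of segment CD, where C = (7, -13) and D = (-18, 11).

M = ((x₁ + x₂)/2, (y₁ + y₂)/2)
= ((7 + -18)/2, (-13 + 11)/2)
= (-11/2, -2/2) = (-11/2, -1)

(-11/2, -1)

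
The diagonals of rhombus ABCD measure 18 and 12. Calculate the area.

Area of a rhombus = (d1 * d2) / 2
Area = (18 * 12) / 2
Area = 216 / 2
Area = 108

108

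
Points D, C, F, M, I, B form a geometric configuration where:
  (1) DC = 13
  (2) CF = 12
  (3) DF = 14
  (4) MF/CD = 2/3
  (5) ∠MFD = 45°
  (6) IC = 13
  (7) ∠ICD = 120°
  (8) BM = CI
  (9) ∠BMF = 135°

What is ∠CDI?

Step 1: By the law of cosines on triangle DCI: DI² = 13² + 13² − 2·13·13·cos(120°) = 507, so DI = 13·√3.
Step 2: By the inverse law of cosines on triangle CDI: cos(∠CDI) = (13² + (13·√3)² − 13²) / (2·13·13·√3) = 507/585.43 = 0.866, so ∠CDI = 30°.

Therefore, the measure of angle ∠CDI = 30°.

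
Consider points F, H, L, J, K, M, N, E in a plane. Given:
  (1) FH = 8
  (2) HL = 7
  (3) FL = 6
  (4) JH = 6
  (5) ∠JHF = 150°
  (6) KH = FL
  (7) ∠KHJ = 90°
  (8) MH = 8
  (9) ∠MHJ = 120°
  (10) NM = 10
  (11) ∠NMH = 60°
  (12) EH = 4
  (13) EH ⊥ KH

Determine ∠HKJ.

From the given relations: KH = FL = 6.
Step 1: By the law of cosines on triangle KHJ: KJ² = 6² + 6² − 2·6·6·cos(90°) = 72, so KJ = 6·√2.
Step 2: By the inverse law of cosines on triangle HKJ: cos(∠HKJ) = (6² + (6·√2)² − 6²) / (2·6·6·√2) = 72/101.82 = 0.7071, so ∠HKJ = 45°.

Therefore, the measure of angle ∠HKJ = 45°.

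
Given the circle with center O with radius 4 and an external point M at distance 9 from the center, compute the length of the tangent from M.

tangent = √(d² - r²) = √(9² - 4²) = √(81 - 16) = √65 = sqrt(65)

sqrt(65)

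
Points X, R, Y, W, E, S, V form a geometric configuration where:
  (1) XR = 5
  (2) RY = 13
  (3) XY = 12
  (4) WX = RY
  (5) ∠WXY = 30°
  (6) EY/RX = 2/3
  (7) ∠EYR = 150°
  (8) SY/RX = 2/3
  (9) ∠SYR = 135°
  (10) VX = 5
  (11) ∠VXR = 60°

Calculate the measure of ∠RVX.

Step 1: By the law of cosines on triangle VXR: VR² = 5² + 5² − 2·5·5·cos(60°) = 25, so VR = 5.
Step 2: By the inverse law of cosines on triangle RVX: cos(∠RVX) = (5² + 5² − 5²) / (2·5·5) = 25/50 = 0.5, so ∠RVX = 60°.

Therefore, the measure of angle ∠RVX = 60°.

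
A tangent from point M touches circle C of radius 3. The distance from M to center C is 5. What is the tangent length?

tangent = √(d² - r²) = √(5² - 3²) = √(25 - 9) = √16 = 4

4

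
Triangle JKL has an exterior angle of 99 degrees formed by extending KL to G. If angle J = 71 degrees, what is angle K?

angle K = 99 - 71 = 28 degrees (exterior angle theorem).

28 degrees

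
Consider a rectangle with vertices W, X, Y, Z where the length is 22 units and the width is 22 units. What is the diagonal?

Using the Pythagorean theorem:
d² = 22² + 22² = 484 + 484 = 968
d = sqrt(968) = 22*sqrt(2)

22*sqrt(2)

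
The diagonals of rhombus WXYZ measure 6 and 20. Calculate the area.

Area of a rhombus = (d1 * d2) / 2
Area = (6 * 20) / 2
Area = 120 / 2
Area = 60

60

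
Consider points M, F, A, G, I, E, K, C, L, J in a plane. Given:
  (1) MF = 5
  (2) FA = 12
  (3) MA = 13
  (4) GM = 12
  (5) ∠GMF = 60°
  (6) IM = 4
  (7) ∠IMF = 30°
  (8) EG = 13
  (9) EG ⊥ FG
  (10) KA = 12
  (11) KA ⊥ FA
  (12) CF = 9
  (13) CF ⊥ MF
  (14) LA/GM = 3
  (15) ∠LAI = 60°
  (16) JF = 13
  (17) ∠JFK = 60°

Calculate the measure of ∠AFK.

Step 1: By the law of cosines on triangle FAK: FK² = 12² + 12² − 2·12·12·cos(90°) = 288, so FK = 12·√2.
Step 2: By the inverse law of cosines on triangle AFK: cos(∠AFK) = (12² + (12·√2)² − 12²) / (2·12·12·√2) = 288/407.29 = 0.7071, so ∠AFK = 45°.

Therefore, the measure of angle ∠AFK = 45°.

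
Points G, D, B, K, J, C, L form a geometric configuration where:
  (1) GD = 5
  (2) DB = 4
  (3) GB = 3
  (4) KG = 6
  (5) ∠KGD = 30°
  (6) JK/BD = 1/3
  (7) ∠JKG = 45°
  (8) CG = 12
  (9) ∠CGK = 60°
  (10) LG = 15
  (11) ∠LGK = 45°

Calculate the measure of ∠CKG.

Step 1: By the law of cosines on triangle KGC: KC² = 6² + 12² − 2·6·12·cos(60°) = 108, so KC = 6·√3.
Step 2: By the inverse law of cosines on triangle CKG: cos(∠CKG) = ((6·√3)² + 6² − 12²) / (2·6·√3·6) = 0/124.71 = 0, so ∠CKG = 90°.

Therefore, the measure of angle ∠CKG = 90°.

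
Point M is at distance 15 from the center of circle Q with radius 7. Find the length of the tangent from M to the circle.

tangent = √(d² - r²) = √(15² - 7²) = √(225 - 49) = √176 = 4*sqrt(11)

4*sqrt(11)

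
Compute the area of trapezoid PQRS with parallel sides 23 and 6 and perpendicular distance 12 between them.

Area of a trapezoid = (base1 + base2) * height / 2
Area = (23 + 6) * 12 / 2
Area = 29 * 12 / 2
Area = 348 / 2
Area = 174

174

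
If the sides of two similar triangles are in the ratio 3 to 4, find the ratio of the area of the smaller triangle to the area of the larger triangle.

The ratio of areas of similar triangles equals the square of the side ratio.
Side ratio = 3:4
Area ratio = (3/4)^2 = 9/16 = 9:16

9:16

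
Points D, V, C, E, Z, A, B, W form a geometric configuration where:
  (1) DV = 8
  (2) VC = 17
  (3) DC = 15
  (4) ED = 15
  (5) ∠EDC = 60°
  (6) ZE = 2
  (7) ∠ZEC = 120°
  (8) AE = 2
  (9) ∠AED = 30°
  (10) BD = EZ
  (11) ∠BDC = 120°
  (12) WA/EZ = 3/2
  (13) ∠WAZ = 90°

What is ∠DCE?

Step 1: By the law of cosines on triangle CDE: CE² = 15² + 15² − 2·15·15·cos(60°) = 225, so CE = 15.
Step 2: By the inverse law of cosines on triangle DCE: cos(∠DCE) = (15² + 15² − 15²) / (2·15·15) = 225/450 = 0.5, so ∠DCE = 60°.

Therefore, the measure of angle ∠DCE = 60°.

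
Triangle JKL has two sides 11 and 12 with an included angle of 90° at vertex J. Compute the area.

When two sides and the included angle are known, the area formula is (1/2)ab sin(C).
The height from one side to the opposite vertex is 12 sin(90°) = 12.
Area = (1/2) * 11 * 12 = 66.

66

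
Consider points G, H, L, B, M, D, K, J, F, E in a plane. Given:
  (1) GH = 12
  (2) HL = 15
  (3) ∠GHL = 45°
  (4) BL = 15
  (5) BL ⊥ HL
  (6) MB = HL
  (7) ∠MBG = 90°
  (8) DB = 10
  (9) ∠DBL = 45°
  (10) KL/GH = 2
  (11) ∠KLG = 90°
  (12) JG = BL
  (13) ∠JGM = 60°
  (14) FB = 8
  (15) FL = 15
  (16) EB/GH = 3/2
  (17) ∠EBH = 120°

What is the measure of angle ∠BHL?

Step 1: By the law of cosines on triangle HLB: HB² = 15² + 15² − 2·15·15·cos(90°) = 450, so HB = 15·√2.
Step 2: By the inverse law of cosines on triangle BHL: cos(∠BHL) = ((15·√2)² + 15² − 15²) / (2·15·√2·15) = 450/636.4 = 0.7071, so ∠BHL = 45°.

Therefore, the measure of angle ∠BHL = 45°.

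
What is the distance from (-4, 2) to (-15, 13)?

The horizontal distance is |-15 - -4| = 11 and the vertical distance is |13 - 2| = 11.
By the Pythagorean theorem, d = sqrt(11^2 + 11^2) = sqrt(242) = 11*sqrt(2).

11*sqrt(2)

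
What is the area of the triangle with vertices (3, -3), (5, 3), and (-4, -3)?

The Shoelace formula computes the area from vertex coordinates by summing cross products.
For vertices (3,-3), (5,3), (-4,-3):
Signed sum = 3*3 - 5*-3 + 5*-3 - -4*3 + -4*-3 - 3*-3
= 24 + -3 + 21 = 42
Area = (1/2)|42| = 21.

21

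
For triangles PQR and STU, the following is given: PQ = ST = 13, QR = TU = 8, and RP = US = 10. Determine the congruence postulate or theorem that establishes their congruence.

The given information provides:
PQ = ST = 13, QR = TU = 8, and RP = US = 10
This matches the SSS congruence theorem.
All three pairs of corresponding sides are equal (Side-Side-Side).

SSS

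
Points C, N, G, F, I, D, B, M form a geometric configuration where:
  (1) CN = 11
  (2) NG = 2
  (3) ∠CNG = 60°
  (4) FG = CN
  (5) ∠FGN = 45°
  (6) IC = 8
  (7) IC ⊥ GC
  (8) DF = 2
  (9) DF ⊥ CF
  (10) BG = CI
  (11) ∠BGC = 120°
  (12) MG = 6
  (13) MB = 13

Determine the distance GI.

Step 1: By the law of cosines on triangle CNG: CG² = 11² + 2² − 2·11·2·cos(60°) = 103, so CG = √103.
Step 2: By the law of cosines on triangle GCI: GI² = √103² + 8² − 2·√103·8·cos(90°) = 167, so GI = √167.

Therefore, the length of GI = √167.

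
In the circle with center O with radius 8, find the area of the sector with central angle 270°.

Sector area = π(8²)(3/4) = 48*pi

48*pi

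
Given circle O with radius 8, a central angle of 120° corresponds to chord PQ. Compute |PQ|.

Chord length = 2r sin(θ/2)
= 2 × 8 × sin(120°/2)
= 2 × 8 × sin(60°)
= 8*sqrt(3)

8*sqrt(3)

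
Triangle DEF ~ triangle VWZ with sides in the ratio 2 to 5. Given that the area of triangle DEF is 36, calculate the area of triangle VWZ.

Area ratio = (2/5)^2 = 4/25. Area of VWZ = 36 * 25/4 = 225.

225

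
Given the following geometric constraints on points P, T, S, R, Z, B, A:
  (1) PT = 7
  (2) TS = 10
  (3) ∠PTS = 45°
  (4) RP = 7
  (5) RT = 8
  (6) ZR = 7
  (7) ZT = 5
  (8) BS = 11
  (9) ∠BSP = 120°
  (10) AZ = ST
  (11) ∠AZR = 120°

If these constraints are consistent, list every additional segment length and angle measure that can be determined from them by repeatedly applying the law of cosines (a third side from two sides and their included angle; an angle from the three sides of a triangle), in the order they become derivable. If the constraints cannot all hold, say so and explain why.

The constraints are consistent. Derivable facts, in order:
After 1 step:
- PS ≈ 7.07
- RA ≈ 14.8
- ∠PRT = 55.15°
- ∠PTR = 55.15°
- ∠RPT = 69.7°
- ∠RTZ = 60°
- ∠RZT = 81.79°
- ∠TRZ = 38.21°
After 2 steps:
- PB ≈ 15.77
- ∠ARZ = 35.82°
- ∠PST = 44.42°
- ∠RAZ = 24.18°
- ∠SPT = 90.58°
After 3 steps:
- ∠BPS = 37.15°
- ∠PBS = 22.85°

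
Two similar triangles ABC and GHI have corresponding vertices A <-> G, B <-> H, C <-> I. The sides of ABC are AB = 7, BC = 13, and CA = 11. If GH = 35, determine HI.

k = 35/7 = 5. HI = 5 * 13 = 65.

65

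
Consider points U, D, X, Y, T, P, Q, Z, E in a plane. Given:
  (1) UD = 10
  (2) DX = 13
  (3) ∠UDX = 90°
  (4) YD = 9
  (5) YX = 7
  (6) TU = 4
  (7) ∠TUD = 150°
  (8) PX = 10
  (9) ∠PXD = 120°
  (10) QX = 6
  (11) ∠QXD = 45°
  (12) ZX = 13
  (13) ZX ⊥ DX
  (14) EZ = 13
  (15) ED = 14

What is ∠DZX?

Step 1: By the law of cosines on triangle ZXD: ZD² = 13² + 13² − 2·13·13·cos(90°) = 338, so ZD = 13·√2.
Step 2: By the inverse law of cosines on triangle DZX: cos(∠DZX) = ((13·√2)² + 13² − 13²) / (2·13·√2·13) = 338/478 = 0.7071, so ∠DZX = 45°.

Therefore, the measure of angle ∠DZX = 45°.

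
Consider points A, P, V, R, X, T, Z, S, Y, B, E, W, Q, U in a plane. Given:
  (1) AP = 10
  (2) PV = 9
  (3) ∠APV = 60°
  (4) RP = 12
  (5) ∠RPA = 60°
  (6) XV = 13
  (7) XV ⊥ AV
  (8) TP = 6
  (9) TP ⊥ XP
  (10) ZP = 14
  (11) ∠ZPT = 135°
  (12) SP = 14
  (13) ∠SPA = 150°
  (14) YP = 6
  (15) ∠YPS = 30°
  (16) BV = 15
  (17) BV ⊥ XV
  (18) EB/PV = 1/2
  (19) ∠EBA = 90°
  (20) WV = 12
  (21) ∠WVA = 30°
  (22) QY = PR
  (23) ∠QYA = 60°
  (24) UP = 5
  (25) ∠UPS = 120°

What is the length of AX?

Step 1: By the law of cosines on triangle VPA: VA² = 9² + 10² − 2·9·10·cos(60°) = 91, so VA = √91.
Step 2: By the law of cosines on triangle AVX: AX² = √91² + 13² − 2·√91·13·cos(90°) = 260, so AX = 2·√65.

Therefore, the length of AX = 2·√65.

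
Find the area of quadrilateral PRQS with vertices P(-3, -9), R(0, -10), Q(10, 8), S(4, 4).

Shoelace: sum of cross terms = 114, Area = (1/2)|114| = 57

57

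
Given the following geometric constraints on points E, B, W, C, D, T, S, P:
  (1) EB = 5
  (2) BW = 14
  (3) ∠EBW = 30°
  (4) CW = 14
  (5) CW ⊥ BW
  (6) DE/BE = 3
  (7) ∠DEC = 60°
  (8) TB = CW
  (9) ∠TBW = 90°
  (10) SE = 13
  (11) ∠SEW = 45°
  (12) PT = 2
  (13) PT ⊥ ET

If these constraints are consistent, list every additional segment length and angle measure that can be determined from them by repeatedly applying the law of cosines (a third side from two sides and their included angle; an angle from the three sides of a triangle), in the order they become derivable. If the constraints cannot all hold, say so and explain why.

The constraints are consistent. Derivable facts, in order:
After 1 step:
- BC = 14·√2
- EW ≈ 9.99
- WT = 14·√2
After 2 steps:
- WS ≈ 9.23
- ∠BCW = 45°
- ∠BEW = 135.5°
- ∠BTW = 45°
- ∠BWE = 14.5°
- ∠BWT = 45°
- ∠CBW = 45°
After 3 steps:
- ∠ESW = 49.95°
- ∠EWS = 85.05°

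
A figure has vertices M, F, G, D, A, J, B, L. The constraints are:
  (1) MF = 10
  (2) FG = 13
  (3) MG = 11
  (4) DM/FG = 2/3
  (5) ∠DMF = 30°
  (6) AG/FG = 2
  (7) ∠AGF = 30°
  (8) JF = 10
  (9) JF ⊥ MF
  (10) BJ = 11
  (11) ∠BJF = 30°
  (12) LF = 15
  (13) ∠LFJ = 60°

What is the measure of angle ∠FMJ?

Step 1: By the law of cosines on triangle MFJ: MJ² = 10² + 10² − 2·10·10·cos(90°) = 200, so MJ = 10·√2.
Step 2: By the inverse law of cosines on triangle FMJ: cos(∠FMJ) = (10² + (10·√2)² − 10²) / (2·10·10·√2) = 200/282.84 = 0.7071, so ∠FMJ = 45°.

Therefore, the measure of angle ∠FMJ = 45°.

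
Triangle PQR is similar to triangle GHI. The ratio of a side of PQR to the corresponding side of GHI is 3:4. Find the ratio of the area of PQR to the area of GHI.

The ratio of areas of similar triangles equals the square of the side ratio.
Side ratio = 3:4
Area ratio = (3/4)^2 = 9/16 = 9:16

9:16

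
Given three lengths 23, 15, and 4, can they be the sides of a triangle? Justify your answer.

The longest side is 23. The other two sides sum to 4 + 15 = 19.
Since 19 ≤ 23, the two shorter sides cannot reach around to close the triangle.

No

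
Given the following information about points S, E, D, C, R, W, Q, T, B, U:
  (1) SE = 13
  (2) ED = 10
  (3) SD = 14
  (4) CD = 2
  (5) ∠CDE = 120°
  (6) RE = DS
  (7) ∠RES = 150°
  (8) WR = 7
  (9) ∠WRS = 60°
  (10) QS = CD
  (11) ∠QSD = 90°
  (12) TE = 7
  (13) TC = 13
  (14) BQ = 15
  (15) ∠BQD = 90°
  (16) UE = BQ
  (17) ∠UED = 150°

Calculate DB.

From the given relations: QS = CD = 2.
Step 1: By the law of cosines on triangle DSQ: DQ² = 14² + 2² − 2·14·2·cos(90°) = 200, so DQ = 10·√2.
Step 2: By the law of cosines on triangle DQB: DB² = (10·√2)² + 15² − 2·10·√2·15·cos(90°) = 425, so DB = 5·√17.

Therefore, the length of DB = 5·√17.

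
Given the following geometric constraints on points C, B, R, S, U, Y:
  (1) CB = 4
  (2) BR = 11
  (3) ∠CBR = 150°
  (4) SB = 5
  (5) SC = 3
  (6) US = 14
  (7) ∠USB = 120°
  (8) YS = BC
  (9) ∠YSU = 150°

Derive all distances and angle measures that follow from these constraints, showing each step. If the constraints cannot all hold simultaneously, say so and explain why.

The constraints are consistent.

From the given relations:
  YS = BC = 4

Step 1: From CB = 4, BR = 11, and ∠CBR = 150°, by the law of cosines:
  CR² = CB² + BR² - 2·CB·BR·cos(150°) = 16 + 121 + 76.21 = 213.2
  CR ≈ 14.6

Step 2: From BS = 5, SU = 14, and ∠BSU = 120°, by the law of cosines:
  BU² = BS² + SU² - 2·BS·SU·cos(120°) = 25 + 196 + 70 = 291
  BU ≈ 17.06

Step 3: From US = 14, SY = 4, and ∠USY = 150°, by the law of cosines:
  UY² = US² + SY² - 2·US·SY·cos(150°) = 196 + 16 + 96.99 = 309
  UY ≈ 17.58

Step 4: From CB = 4, CS = 3, BS = 5, by the inverse law of cosines:
  cos(∠BCS) = (CB² + CS² - BS²) / (2·CB·CS)
  ∠BCS = 90°

Step 5: From BC = 4, BS = 5, CS = 3, by the inverse law of cosines:
  cos(∠CBS) = (BC² + BS² - CS²) / (2·BC·BS)
  ∠CBS = 36.87°

Step 6: From SB = 5, SC = 3, BC = 4, by the inverse law of cosines:
  cos(∠BSC) = (SB² + SC² - BC²) / (2·SB·SC)
  ∠BSC = 53.13°

Step 7: From CB = 4, CR = 14.6, BR = 11, by the inverse law of cosines:
  cos(∠BCR) = (CB² + CR² - BR²) / (2·CB·CR)
  ∠BCR = 22.13°

Step 8: From BS = 5, BU = 17.06, SU = 14, by the inverse law of cosines:
  cos(∠SBU) = (BS² + BU² - SU²) / (2·BS·BU)
  ∠SBU = 45.3°

Step 9: From RB = 11, RC = 14.6, BC = 4, by the inverse law of cosines:
  cos(∠BRC) = (RB² + RC² - BC²) / (2·RB·RC)
  ∠BRC = 7.87°

Step 10: From UB = 17.06, US = 14, BS = 5, by the inverse law of cosines:
  cos(∠BUS) = (UB² + US² - BS²) / (2·UB·US)
  ∠BUS = 14.7°

Step 11: From US = 14, UY = 17.58, SY = 4, by the inverse law of cosines:
  cos(∠SUY) = (US² + UY² - SY²) / (2·US·UY)
  ∠SUY = 6.53°

Step 12: From YS = 4, YU = 17.58, SU = 14, by the inverse law of cosines:
  cos(∠SYU) = (YS² + YU² - SU²) / (2·YS·YU)
  ∠SYU = 23.47°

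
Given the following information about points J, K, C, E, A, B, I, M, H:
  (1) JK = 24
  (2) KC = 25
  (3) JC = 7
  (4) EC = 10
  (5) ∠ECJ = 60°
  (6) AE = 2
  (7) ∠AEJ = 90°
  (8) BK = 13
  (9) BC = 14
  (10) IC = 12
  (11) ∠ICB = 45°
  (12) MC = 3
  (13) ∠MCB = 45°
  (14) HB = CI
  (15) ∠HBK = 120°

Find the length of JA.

Step 1: By the law of cosines on triangle ECJ: EJ² = 10² + 7² − 2·10·7·cos(60°) = 79, so EJ = √79.
Step 2: By the law of cosines on triangle JEA: JA² = √79² + 2² − 2·√79·2·cos(90°) = 83, so JA = √83.

Therefore, the length of JA = √83.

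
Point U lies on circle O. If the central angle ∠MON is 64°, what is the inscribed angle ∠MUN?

An inscribed angle intercepts an arc from a point on the circle, while the central angle intercepts the same arc from the center.
The inscribed angle is always half the central angle: 64° / 2 = 32°.

32°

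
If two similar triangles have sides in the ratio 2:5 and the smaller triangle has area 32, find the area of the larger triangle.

Area ratio = (2/5)^2 = 4/25. Area of the larger triangle = 32 * 25/4 = 200.

200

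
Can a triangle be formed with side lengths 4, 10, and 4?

The longest side is 10. The other two sides sum to 4 + 4 = 8.
Since 8 ≤ 10, the two shorter sides cannot reach around to close the triangle.

No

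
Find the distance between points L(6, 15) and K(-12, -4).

d = sqrt((-18)^2 + (-19)^2) = sqrt(685)

sqrt(685)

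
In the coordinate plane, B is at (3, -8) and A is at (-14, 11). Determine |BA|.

d = sqrt((-17)^2 + (19)^2) = sqrt(650) = 5*sqrt(26)

5*sqrt(26)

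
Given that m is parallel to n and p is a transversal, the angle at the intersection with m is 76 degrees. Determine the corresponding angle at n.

Corresponding angles formed by parallel lines and a transversal are equal.
The given angle is 76 degrees.
The corresponding angle = 76 degrees.

76 degrees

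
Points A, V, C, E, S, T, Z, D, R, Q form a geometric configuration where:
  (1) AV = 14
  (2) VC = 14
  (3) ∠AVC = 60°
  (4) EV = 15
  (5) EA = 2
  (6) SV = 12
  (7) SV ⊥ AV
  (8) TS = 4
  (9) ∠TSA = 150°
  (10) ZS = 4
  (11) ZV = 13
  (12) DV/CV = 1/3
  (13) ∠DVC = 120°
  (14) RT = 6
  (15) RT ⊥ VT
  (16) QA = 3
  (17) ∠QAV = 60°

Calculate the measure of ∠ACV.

Step 1: By the law of cosines on triangle CVA: CA² = 14² + 14² − 2·14·14·cos(60°) = 196, so CA = 14.
Step 2: By the inverse law of cosines on triangle ACV: cos(∠ACV) = (14² + 14² − 14²) / (2·14·14) = 196/392 = 0.5, so ∠ACV = 60°.

Therefore, the measure of angle ∠ACV = 60°.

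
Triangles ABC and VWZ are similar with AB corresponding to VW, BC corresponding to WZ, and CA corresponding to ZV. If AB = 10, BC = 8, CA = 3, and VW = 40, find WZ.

Similar triangles have proportional sides. Setting up the proportion:
VW / AB = WZ / BC
40 / 10 = WZ / 8
WZ = 8 * 40 / 10 = 32.

32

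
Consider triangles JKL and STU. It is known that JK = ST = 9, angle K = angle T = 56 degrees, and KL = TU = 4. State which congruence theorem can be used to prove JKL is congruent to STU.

The given information matches SAS: Two pairs of corresponding sides and the included angle are equal (Side-Angle-Side).

SAS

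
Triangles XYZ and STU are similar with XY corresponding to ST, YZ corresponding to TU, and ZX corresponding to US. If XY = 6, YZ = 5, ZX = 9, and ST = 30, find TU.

Since the triangles are similar, the ratio of corresponding sides is constant.
Scale factor k = ST / XY = 30 / 6 = 5
TU = k * YZ = 5 * 5 = 25

25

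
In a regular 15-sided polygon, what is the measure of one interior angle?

Each interior angle of a regular n-gon is (n - 2) * 180 / n.
For n = 15: (15 - 2) * 180 / 15 = 2340/15 = 156 degrees.

156 degrees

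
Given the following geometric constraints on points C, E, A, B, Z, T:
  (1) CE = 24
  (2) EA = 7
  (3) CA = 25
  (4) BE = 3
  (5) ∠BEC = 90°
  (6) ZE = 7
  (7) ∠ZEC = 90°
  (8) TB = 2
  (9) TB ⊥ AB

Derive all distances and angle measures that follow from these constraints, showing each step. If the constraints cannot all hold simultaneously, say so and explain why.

The constraints are consistent.

Step 1: From CE = 24, EB = 3, and ∠CEB = 90°, by the law of cosines:
  CB² = CE² + EB² - 2·CE·EB·cos(90°) = 576 + 9 - 0 = 585
  CB = 3·√65

Step 2: From CE = 24, EZ = 7, and ∠CEZ = 90°, by the law of cosines:
  CZ² = CE² + EZ² - 2·CE·EZ·cos(90°) = 576 + 49 - 0 = 625
  CZ = 25

Step 3: From CA = 25, CE = 24, AE = 7, by the inverse law of cosines:
  cos(∠ACE) = (CA² + CE² - AE²) / (2·CA·CE)
  ∠ACE = 16.26°

Step 4: From EA = 7, EC = 24, AC = 25, by the inverse law of cosines:
  cos(∠AEC) = (EA² + EC² - AC²) / (2·EA·EC)
  ∠AEC = 90°

Step 5: From AC = 25, AE = 7, CE = 24, by the inverse law of cosines:
  cos(∠CAE) = (AC² + AE² - CE²) / (2·AC·AE)
  ∠CAE = 73.74°

Step 6: From CB = 3·√65, CE = 24, BE = 3, by the inverse law of cosines:
  cos(∠BCE) = (CB² + CE² - BE²) / (2·CB·CE)
  ∠BCE = 7.13°

Step 7: From CE = 24, CZ = 25, EZ = 7, by the inverse law of cosines:
  cos(∠ECZ) = (CE² + CZ² - EZ²) / (2·CE·CZ)
  ∠ECZ = 16.26°

Step 8: From BC = 3·√65, BE = 3, CE = 24, by the inverse law of cosines:
  cos(∠CBE) = (BC² + BE² - CE²) / (2·BC·BE)
  ∠CBE = 82.87°

Step 9: From ZC = 25, ZE = 7, CE = 24, by the inverse law of cosines:
  cos(∠CZE) = (ZC² + ZE² - CE²) / (2·ZC·ZE)
  ∠CZE = 73.74°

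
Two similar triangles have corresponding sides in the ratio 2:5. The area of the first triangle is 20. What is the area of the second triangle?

Area ratio = (2/5)^2 = 4/25. Area of the second triangle = 20 * 25/4 = 125.

125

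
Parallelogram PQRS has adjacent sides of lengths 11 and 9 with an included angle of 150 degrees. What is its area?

The area of a parallelogram equals the product of two adjacent sides times the sine of the included angle.
This is because the height equals 9 * sin(150°) = 9/2.
Area = 11 * 9/2 = 99/2

99/2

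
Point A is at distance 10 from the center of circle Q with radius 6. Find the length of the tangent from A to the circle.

The tangent, radius, and line from the external point to the center form a right triangle.
The right angle is where the tangent meets the radius.
By the Pythagorean theorem: tangent² + 6² = 10²
tangent² = 100 - 36 = 64
tangent = 8

8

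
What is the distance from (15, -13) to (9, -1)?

d = sqrt((9 - 15)^2 + (-1 - -13)^2)
d = sqrt(-6^2 + 12^2)
d = sqrt(36 + 144)
d = sqrt(180) = 6*sqrt(5)

6*sqrt(5)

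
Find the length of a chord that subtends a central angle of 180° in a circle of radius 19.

Drop a perpendicular from the center to the chord, bisecting both the chord and the central angle.
Each half-chord = r sin(θ/2) = 19 sin(90°).
The full chord = 2 × 19 × sin(90°) = 38.

38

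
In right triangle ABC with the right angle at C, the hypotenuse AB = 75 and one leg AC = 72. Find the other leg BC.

Rearranging the Pythagorean theorem to solve for the unknown leg:
leg^2 = hypotenuse^2 - known_leg^2 = 5625 - 5184 = 441
leg = sqrt(441) = 21.

21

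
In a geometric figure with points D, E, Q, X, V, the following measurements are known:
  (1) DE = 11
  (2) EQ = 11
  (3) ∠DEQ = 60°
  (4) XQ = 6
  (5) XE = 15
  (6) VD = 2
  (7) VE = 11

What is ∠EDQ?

Step 1: By the law of cosines on triangle DEQ: DQ² = 11² + 11² − 2·11·11·cos(60°) = 121, so DQ = 11.
Step 2: By the inverse law of cosines on triangle EDQ: cos(∠EDQ) = (11² + 11² − 11²) / (2·11·11) = 121/242 = 0.5, so ∠EDQ = 60°.

Therefore, the measure of angle ∠EDQ = 60°.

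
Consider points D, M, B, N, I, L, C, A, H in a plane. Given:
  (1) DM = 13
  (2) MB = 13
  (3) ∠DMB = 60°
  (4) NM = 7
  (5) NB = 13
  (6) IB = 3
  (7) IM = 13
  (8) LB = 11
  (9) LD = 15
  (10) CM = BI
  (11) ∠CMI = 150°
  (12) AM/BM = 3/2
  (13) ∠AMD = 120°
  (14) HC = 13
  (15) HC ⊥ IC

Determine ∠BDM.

Step 1: By the law of cosines on triangle DMB: DB² = 13² + 13² − 2·13·13·cos(60°) = 169, so DB = 13.
Step 2: By the inverse law of cosines on triangle BDM: cos(∠BDM) = (13² + 13² − 13²) / (2·13·13) = 169/338 = 0.5, so ∠BDM = 60°.

Therefore, the measure of angle ∠BDM = 60°.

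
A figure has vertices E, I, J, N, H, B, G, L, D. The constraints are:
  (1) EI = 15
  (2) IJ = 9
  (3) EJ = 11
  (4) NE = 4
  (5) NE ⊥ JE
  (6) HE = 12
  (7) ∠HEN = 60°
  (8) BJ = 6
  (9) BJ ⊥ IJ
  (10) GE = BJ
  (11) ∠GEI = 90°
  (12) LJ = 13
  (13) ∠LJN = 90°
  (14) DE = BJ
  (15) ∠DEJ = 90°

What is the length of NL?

Step 1: By the law of cosines on triangle JEN: JN² = 11² + 4² − 2·11·4·cos(90°) = 137, so JN = √137.
Step 2: By the law of cosines on triangle NJL: NL² = √137² + 13² − 2·√137·13·cos(90°) = 306, so NL = 3·√34.

Therefore, the length of NL = 3·√34.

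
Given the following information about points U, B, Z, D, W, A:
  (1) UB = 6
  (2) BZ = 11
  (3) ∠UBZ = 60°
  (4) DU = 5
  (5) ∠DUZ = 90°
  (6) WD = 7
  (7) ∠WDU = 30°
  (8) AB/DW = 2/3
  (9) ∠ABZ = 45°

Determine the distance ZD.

Step 1: By the law of cosines on triangle UBZ: UZ² = 6² + 11² − 2·6·11·cos(60°) = 91, so UZ = √91.
Step 2: By the law of cosines on triangle ZUD: ZD² = √91² + 5² − 2·√91·5·cos(90°) = 116, so ZD = 2·√29.

Therefore, the length of ZD = 2·√29.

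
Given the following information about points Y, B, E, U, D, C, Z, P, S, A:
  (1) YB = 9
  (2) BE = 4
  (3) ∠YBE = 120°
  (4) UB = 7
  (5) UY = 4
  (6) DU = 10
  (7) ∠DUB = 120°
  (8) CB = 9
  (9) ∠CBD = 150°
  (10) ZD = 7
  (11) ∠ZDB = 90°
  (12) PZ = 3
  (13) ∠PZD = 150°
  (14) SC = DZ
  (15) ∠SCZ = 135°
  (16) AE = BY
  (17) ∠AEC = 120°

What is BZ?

Step 1: By the law of cosines on triangle BUD: BD² = 7² + 10² − 2·7·10·cos(120°) = 219, so BD ≈ 14.8.
Step 2: By the law of cosines on triangle BDZ: BZ² = 14.8² + 7² − 2·14.8·7·cos(90°) = 268, so BZ = 2·√67.

Therefore, the length of BZ = 2·√67.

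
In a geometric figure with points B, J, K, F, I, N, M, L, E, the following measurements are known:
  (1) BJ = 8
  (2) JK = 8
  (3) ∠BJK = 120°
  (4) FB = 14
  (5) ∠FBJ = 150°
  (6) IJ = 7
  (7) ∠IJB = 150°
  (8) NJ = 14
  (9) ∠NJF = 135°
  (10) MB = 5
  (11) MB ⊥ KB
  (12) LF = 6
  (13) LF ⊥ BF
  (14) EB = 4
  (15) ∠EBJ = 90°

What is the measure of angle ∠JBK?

Step 1: By the law of cosines on triangle BJK: BK² = 8² + 8² − 2·8·8·cos(120°) = 192, so BK = 8·√3.
Step 2: By the inverse law of cosines on triangle JBK: cos(∠JBK) = (8² + (8·√3)² − 8²) / (2·8·8·√3) = 192/221.7 = 0.866, so ∠JBK = 30°.

Therefore, the measure of angle ∠JBK = 30°.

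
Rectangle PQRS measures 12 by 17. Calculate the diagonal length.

Using the Pythagorean theorem:
d² = 12² + 17² = 144 + 289 = 433
d = sqrt(433)

sqrt(433)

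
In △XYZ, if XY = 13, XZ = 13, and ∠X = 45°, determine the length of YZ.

Law of cosines: YZ^2 = 13^2 + 13^2 - 2(13)(13)cos(45°) = 338 - 169*sqrt(2), so YZ = 13*sqrt(2 - sqrt(2)).

13*sqrt(2 - sqrt(2))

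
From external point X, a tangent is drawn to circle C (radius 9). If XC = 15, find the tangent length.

The tangent, radius, and line from the external point to the center form a right triangle.
The right angle is where the tangent meets the radius.
By the Pythagorean theorem: tangent² + 9² = 15²
tangent² = 225 - 81 = 144
tangent = 12

12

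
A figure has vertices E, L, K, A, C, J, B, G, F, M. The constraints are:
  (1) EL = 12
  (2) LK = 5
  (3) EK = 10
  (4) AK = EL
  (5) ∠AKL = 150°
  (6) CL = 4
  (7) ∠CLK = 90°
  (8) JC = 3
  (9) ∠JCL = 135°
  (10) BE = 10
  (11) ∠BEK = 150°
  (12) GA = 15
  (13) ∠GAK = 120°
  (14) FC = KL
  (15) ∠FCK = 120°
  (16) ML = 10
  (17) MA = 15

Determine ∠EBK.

Step 1: By the law of cosines on triangle BEK: BK² = 10² + 10² − 2·10·10·cos(150°) = 373.21, so BK ≈ 19.32.
Step 2: By the inverse law of cosines on triangle EBK: cos(∠EBK) = (10² + 19.32² − 10²) / (2·10·19.32) = 373.21/386.37 = 0.9659, so ∠EBK = 15°.

Therefore, the measure of angle ∠EBK = 15°.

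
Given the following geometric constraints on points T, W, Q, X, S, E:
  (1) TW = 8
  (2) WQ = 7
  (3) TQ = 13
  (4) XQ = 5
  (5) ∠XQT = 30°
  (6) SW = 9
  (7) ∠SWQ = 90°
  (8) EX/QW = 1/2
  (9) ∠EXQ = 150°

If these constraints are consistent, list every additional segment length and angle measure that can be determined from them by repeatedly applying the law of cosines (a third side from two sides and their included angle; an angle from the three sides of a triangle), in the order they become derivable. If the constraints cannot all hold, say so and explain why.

The constraints are consistent. Derivable facts, in order:
After 1 step:
- QE ≈ 8.22
- QS = √130
- TX ≈ 9.02
- ∠QTW = 27.8°
- ∠QWT = 120°
- ∠TQW = 32.2°
After 2 steps:
- ∠EQX = 12.29°
- ∠QEX = 17.71°
- ∠QSW = 37.87°
- ∠QTX = 16.09°
- ∠QXT = 133.91°
- ∠SQW = 52.13°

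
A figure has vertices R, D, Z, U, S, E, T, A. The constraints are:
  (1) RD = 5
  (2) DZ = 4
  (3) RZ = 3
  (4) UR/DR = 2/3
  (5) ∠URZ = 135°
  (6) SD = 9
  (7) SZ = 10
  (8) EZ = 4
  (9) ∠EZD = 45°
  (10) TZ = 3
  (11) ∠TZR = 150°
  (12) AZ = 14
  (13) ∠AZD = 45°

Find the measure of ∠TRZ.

Step 1: By the law of cosines on triangle RZT: RT² = 3² + 3² − 2·3·3·cos(150°) = 33.59, so RT ≈ 5.8.
Step 2: By the inverse law of cosines on triangle TRZ: cos(∠TRZ) = (5.8² + 3² − 3²) / (2·5.8·3) = 33.59/34.77 = 0.9659, so ∠TRZ = 15°.

Therefore, the measure of angle ∠TRZ = 15°.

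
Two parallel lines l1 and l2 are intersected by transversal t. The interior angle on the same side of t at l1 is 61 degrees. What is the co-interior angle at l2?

Co-interior angles sum to 180: 180 - 61 = 119 degrees.

119 degrees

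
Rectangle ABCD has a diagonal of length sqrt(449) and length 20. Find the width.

b = sqrt(d^2 - a^2) = sqrt(449 - 400) = sqrt(49) = 7

7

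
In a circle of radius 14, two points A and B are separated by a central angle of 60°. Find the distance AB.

Chord = 2(14) sin(30°) = 14

14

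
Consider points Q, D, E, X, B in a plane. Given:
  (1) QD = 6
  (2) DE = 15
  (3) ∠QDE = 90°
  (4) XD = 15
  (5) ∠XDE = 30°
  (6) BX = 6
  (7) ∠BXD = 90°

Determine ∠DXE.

Step 1: By the law of cosines on triangle XDE: XE² = 15² + 15² − 2·15·15·cos(30°) = 60.29, so XE ≈ 7.76.
Step 2: By the inverse law of cosines on triangle DXE: cos(∠DXE) = (15² + 7.76² − 15²) / (2·15·7.76) = 60.29/232.94 = 0.2588, so ∠DXE = 75°.

Therefore, the measure of angle ∠DXE = 75°.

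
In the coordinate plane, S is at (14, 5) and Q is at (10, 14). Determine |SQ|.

d = sqrt((-4)^2 + (9)^2) = sqrt(97)

sqrt(97)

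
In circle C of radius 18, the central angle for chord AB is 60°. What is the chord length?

Chord length = 2r sin(θ/2)
= 2 × 18 × sin(60°/2)
= 2 × 18 × sin(30°)
= 18

18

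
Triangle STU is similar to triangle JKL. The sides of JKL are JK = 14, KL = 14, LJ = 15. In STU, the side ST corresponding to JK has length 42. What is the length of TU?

Since the triangles are similar, the ratio of corresponding sides is constant.
Scale factor k = ST / JK = 42 / 14 = 3
TU = k * KL = 3 * 14 = 42

42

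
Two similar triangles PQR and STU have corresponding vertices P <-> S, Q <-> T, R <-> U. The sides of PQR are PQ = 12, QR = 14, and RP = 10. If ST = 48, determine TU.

Similar triangles have proportional sides. Setting up the proportion:
ST / PQ = TU / QR
48 / 12 = TU / 14
TU = 14 * 48 / 12 = 56.

56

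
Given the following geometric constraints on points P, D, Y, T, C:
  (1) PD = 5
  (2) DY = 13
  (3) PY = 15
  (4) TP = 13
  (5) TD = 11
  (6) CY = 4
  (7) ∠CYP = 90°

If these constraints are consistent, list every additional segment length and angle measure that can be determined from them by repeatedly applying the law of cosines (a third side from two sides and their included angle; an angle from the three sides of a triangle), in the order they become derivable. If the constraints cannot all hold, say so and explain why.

The constraints are consistent. Derivable facts, in order:
After 1 step:
- PC ≈ 15.52
- ∠DPT = 55.84°
- ∠DPY = 57.32°
- ∠DTP = 22.09°
- ∠DYP = 18.89°
- ∠PDT = 102.07°
- ∠PDY = 103.8°
After 2 steps:
- ∠CPY = 14.93°
- ∠PCY = 75.07°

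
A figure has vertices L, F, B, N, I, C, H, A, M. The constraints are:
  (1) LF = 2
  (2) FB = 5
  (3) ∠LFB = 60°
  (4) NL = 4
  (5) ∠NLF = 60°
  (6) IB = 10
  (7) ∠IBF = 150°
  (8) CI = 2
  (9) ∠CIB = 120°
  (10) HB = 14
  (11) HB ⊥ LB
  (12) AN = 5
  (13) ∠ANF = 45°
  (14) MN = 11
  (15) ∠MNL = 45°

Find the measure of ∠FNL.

Step 1: By the law of cosines on triangle NLF: NF² = 4² + 2² − 2·4·2·cos(60°) = 12, so NF = 2·√3.
Step 2: By the inverse law of cosines on triangle FNL: cos(∠FNL) = ((2·√3)² + 4² − 2²) / (2·2·√3·4) = 24/27.71 = 0.866, so ∠FNL = 30°.

Therefore, the measure of angle ∠FNL = 30°.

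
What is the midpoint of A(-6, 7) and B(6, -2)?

M = ((x₁ + x₂)/2, (y₁ + y₂)/2)
= ((-6 + 6)/2, (7 + -2)/2)
= (0/2, 5/2) = (0, 5/2)

(0, 5/2)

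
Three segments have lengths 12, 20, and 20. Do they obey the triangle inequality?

Check all three triangle inequalities:
12 + 20 = 32 > 20 ✓
12 + 20 = 32 > 20 ✓
20 + 20 = 40 > 12 ✓
All conditions hold, so these sides form a valid triangle.

Yes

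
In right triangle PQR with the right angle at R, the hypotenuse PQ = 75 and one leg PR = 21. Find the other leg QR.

Rearranging the Pythagorean theorem to solve for the unknown leg:
leg^2 = hypotenuse^2 - known_leg^2 = 5625 - 441 = 5184
leg = sqrt(5184) = 72.

72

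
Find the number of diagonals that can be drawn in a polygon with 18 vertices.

Total line segments between 18 vertices = C(18,2) = 153.
Subtract the 18 sides: 153 - 18 = 135 diagonals.

135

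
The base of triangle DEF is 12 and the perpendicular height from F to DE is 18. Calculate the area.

Area = (1/2) * base * height
Area = (1/2) * 12 * 18
Area = 108

108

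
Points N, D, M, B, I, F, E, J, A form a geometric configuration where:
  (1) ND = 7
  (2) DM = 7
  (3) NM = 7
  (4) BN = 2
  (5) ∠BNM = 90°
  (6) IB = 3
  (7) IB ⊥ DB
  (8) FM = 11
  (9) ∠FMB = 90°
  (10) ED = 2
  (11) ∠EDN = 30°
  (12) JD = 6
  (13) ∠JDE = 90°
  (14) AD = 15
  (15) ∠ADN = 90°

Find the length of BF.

Step 1: By the law of cosines on triangle BNM: BM² = 2² + 7² − 2·2·7·cos(90°) = 53, so BM = √53.
Step 2: By the law of cosines on triangle BMF: BF² = √53² + 11² − 2·√53·11·cos(90°) = 174, so BF = √174.

Therefore, the length of BF = √174.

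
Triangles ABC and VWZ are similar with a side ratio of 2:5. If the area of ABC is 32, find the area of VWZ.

The ratio of areas of similar triangles = (side ratio)^2.
Side ratio = 2:5, so area ratio = 4:25.
Area of VWZ / Area of ABC = 25/4
Area of VWZ = 32 * 25/4 = 200

200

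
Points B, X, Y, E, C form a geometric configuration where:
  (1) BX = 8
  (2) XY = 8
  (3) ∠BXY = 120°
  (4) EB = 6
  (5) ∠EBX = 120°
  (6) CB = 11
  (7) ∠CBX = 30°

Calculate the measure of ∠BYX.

Step 1: By the law of cosines on triangle YXB: YB² = 8² + 8² − 2·8·8·cos(120°) = 192, so YB = 8·√3.
Step 2: By the inverse law of cosines on triangle BYX: cos(∠BYX) = ((8·√3)² + 8² − 8²) / (2·8·√3·8) = 192/221.7 = 0.866, so ∠BYX = 30°.

Therefore, the measure of angle ∠BYX = 30°.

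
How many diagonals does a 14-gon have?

Total line segments between 14 vertices = C(14,2) = 91.
Subtract the 14 sides: 91 - 14 = 77 diagonals.

77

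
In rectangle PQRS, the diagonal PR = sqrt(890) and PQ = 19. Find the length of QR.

b = sqrt(d^2 - a^2) = sqrt(890 - 361) = sqrt(529) = 23

23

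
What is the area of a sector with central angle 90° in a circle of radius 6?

Sector area = πr² × θ/360
= π × 6² × 1/4
= π × 36 × 1/4
= 9*pi

9*pi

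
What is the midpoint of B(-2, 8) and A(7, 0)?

M = ((x₁ + x₂)/2, (y₁ + y₂)/2)
= ((-2 + 7)/2, (8 + 0)/2)
= (5/2, 8/2) = (5/2, 4)

(5/2, 4)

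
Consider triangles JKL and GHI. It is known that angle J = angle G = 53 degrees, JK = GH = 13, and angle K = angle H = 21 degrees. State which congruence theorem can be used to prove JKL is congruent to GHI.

The given information matches ASA: Two pairs of corresponding angles and the included side are equal (Angle-Side-Angle).

ASA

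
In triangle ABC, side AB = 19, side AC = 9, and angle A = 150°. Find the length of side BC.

Law of cosines: BC^2 = 19^2 + 9^2 - 2(19)(9)cos(150°) = 171*sqrt(3) + 442, so BC = sqrt(171*sqrt(3) + 442).

sqrt(171*sqrt(3) + 442)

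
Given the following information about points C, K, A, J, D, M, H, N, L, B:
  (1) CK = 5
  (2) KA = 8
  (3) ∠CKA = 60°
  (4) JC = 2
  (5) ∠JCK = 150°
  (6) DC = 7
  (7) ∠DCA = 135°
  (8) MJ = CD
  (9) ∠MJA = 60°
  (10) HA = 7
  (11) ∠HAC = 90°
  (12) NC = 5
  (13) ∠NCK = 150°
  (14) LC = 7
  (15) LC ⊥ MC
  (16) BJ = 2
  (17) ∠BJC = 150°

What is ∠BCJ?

Step 1: By the law of cosines on triangle CJB: CB² = 2² + 2² − 2·2·2·cos(150°) = 14.93, so CB ≈ 3.86.
Step 2: By the inverse law of cosines on triangle BCJ: cos(∠BCJ) = (3.86² + 2² − 2²) / (2·3.86·2) = 14.93/15.45 = 0.9659, so ∠BCJ = 15°.

Therefore, the measure of angle ∠BCJ = 15°.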